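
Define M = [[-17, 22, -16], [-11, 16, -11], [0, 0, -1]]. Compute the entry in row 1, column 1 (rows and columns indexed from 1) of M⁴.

Characteristic polynomial: t^3 + 2t^2 - 29t - 30 = (t - 5)(t + 1)(t + 6), so the eigenvalues are -6, -1, 5.
t=-6: eigenvector (2, 1, 0).
t=5: eigenvector (1, 1, 0).
t=-1: eigenvector (-1, 0, 1).
P = [[2, 1, -1], [1, 1, 0], [0, 0, 1]], D = diag(-6, 5, -1), P⁻¹ = [[1, -1, 1], [-1, 2, -1], [0, 0, 1]].
M⁴ = P·diag(1296, 625, 1)·P⁻¹ = [[1967, -1342, 1966], [671, -46, 671], [0, 0, 1]].
The requested entry is 1967.

1967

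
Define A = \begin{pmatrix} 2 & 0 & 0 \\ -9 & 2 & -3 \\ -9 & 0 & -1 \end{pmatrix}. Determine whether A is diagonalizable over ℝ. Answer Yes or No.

Characteristic polynomial: p(μ) = μ^3 - 3μ^2 + 4 = (μ - 2)^2(μ + 1).
μ = 2 has algebraic multiplicity 2; rank(A − 2I) = 1, so geometric multiplicity = 2.
Every eigenvalue has geometric = algebraic multiplicity, so A is diagonalizable.

Yes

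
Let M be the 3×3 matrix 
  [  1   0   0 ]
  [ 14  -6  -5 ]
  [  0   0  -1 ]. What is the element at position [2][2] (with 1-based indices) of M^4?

Characteristic polynomial: t^3 + 6t^2 - t - 6 = (t - 1)(t + 1)(t + 6), so the eigenvalues are -6, -1, 1.
t=1: eigenvector (1, 2, 0).
t=-6: eigenvector (0, 1, 0).
t=-1: eigenvector (0, -1, 1).
P = [[1, 0, 0], [2, 1, -1], [0, 0, 1]], D = diag(1, -6, -1), P⁻¹ = [[1, 0, 0], [-2, 1, 1], [0, 0, 1]].
M⁴ = P·diag(1, 1296, 1)·P⁻¹ = [[1, 0, 0], [-2590, 1296, 1295], [0, 0, 1]].
The requested entry is 1296.

1296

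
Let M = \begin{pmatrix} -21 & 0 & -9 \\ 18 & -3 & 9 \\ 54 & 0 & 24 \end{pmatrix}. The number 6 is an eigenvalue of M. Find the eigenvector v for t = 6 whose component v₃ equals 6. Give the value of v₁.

M − 6I = [[-27, 0, -9], [18, -9, 9], [54, 0, 18]].
Solving (M − 6I)v = 0 gives the eigenspace spanned by (-2, 2, 6).
With v₃ = 6, v = (-2, 2, 6), so v₁ = -2.

-2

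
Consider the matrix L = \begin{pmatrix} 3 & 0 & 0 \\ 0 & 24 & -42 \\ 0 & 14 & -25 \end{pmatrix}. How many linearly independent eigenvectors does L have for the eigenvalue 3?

L − 3I = [[0, 0, 0], [0, 21, -42], [0, 14, -28]].
This matrix has rank 1, so its null space has dimension 3 − 1 = 2.

2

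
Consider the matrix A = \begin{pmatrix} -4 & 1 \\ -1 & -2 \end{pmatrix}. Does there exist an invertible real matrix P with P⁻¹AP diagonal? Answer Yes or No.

No

Characteristic polynomial: p(s) = s^2 + 6s + 9 = (s + 3)^2.
s = -3 has algebraic multiplicity 2; rank(A + 3I) = 1, so geometric multiplicity = 1.
Geometric multiplicity < algebraic multiplicity, so A is not diagonalizable.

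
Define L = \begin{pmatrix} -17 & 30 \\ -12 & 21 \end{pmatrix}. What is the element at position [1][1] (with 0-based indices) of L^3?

Characteristic polynomial: λ^2 - 4λ + 3 = (λ - 3)(λ - 1), so the eigenvalues are 1, 3.
λ=3: eigenvector (-3, -2).
λ=1: eigenvector (5, 3).
P = [[-3, 5], [-2, 3]], D = diag(3, 1), P⁻¹ = [[3, -5], [2, -3]].
L³ = P·diag(27, 1)·P⁻¹ = [[-233, 390], [-156, 261]].
The requested entry is 261.

261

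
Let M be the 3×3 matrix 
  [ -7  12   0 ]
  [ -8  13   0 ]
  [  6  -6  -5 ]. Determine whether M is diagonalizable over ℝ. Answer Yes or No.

Yes

Characteristic polynomial: p(s) = s^3 - s^2 - 25s + 25 = (s - 5)(s - 1)(s + 5).
All 3 eigenvalues are distinct, so M is diagonalizable.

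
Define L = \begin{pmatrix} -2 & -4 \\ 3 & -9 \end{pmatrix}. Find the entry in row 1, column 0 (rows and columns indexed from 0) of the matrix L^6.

Characteristic polynomial: μ^2 + 11μ + 30 = (μ + 5)(μ + 6), so the eigenvalues are -6, -5.
μ=-6: eigenvector (1, 1).
μ=-5: eigenvector (4, 3).
P = [[1, 4], [1, 3]], D = diag(-6, -5), P⁻¹ = [[-3, 4], [1, -1]].
L⁶ = P·diag(46656, 15625)·P⁻¹ = [[-77468, 124124], [-93093, 139749]].
The requested entry is -93093.

-93093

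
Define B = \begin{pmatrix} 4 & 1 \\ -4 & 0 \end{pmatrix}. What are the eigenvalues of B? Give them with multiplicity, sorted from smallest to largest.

Characteristic polynomial: p(s) = s^2 - 4s + 4 = (s - 2)^2.
Roots (with multiplicity): 2, 2.

2, 2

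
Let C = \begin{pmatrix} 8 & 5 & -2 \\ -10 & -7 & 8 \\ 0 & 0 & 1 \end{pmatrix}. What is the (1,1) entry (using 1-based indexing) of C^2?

Characteristic polynomial: λ^3 - 2λ^2 - 5λ + 6 = (λ - 3)(λ - 1)(λ + 2), so the eigenvalues are -2, 1, 3.
λ=-2: eigenvector (1, -2, 0).
λ=3: eigenvector (1, -1, 0).
λ=1: eigenvector (-4, 6, 1).
P = [[1, 1, -4], [-2, -1, 6], [0, 0, 1]], D = diag(-2, 3, 1), P⁻¹ = [[-1, -1, 2], [2, 1, 2], [0, 0, 1]].
C² = P·diag(4, 9, 1)·P⁻¹ = [[14, 5, 22], [-10, -1, -28], [0, 0, 1]].
The requested entry is 14.

14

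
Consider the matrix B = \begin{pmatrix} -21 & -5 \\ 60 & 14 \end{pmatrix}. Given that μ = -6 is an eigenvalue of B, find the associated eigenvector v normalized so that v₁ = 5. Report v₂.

B + 6I = [[-15, -5], [60, 20]].
Solving (B + 6I)v = 0 gives the eigenspace spanned by (5, -15).
With v₁ = 5, v = (5, -15), so v₂ = -15.

-15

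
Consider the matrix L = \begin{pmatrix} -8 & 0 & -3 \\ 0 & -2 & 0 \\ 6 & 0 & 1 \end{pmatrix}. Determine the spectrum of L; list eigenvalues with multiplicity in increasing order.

-5, -2, -2

Characteristic polynomial: p(λ) = λ^3 + 9λ^2 + 24λ + 20 = (λ + 2)^2(λ + 5).
Roots (with multiplicity): -5, -2, -2.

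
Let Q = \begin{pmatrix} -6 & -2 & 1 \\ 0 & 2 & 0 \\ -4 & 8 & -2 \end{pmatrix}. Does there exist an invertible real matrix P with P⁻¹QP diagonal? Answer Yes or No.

Characteristic polynomial: p(r) = r^3 + 6r^2 - 32 = (r - 2)(r + 4)^2.
r = -4 has algebraic multiplicity 2; rank(Q + 4I) = 2, so geometric multiplicity = 1.
Geometric multiplicity < algebraic multiplicity, so Q is not diagonalizable.

No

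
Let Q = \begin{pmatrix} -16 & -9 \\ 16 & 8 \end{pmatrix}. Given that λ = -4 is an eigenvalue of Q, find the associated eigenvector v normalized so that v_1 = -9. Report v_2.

Q + 4I = [[-12, -9], [16, 12]].
Solving (Q + 4I)v = 0 gives the eigenspace spanned by (-9, 12).
With v_1 = -9, v = (-9, 12), so v_2 = 12.

12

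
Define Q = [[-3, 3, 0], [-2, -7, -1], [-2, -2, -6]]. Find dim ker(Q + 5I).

Q + 5I = [[2, 3, 0], [-2, -2, -1], [-2, -2, -1]].
This matrix has rank 2, so its null space has dimension 3 − 2 = 1.

1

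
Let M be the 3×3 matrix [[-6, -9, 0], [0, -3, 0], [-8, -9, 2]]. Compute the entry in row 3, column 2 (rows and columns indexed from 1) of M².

81

Characteristic polynomial: r^3 + 7r^2 - 36 = (r - 2)(r + 3)(r + 6), so the eigenvalues are -6, -3, 2.
r=-6: eigenvector (1, 0, 1).
r=2: eigenvector (0, 0, 1).
r=-3: eigenvector (-3, 1, -3).
P = [[1, 0, -3], [0, 0, 1], [1, 1, -3]], D = diag(-6, 2, -3), P⁻¹ = [[1, 3, 0], [-1, 0, 1], [0, 1, 0]].
M² = P·diag(36, 4, 9)·P⁻¹ = [[36, 81, 0], [0, 9, 0], [32, 81, 4]].
The requested entry is 81.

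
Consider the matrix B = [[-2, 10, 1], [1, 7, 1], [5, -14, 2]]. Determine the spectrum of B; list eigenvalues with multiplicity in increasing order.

Characteristic polynomial: p(μ) = μ^3 - 7μ^2 - 5μ + 75 = (μ - 5)^2(μ + 3).
Roots (with multiplicity): -3, 5, 5.

-3, 5, 5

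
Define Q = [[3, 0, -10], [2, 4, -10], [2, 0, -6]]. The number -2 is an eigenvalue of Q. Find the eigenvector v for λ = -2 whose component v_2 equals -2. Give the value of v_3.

-2

Q + 2I = [[5, 0, -10], [2, 6, -10], [2, 0, -4]].
Solving (Q + 2I)v = 0 gives the eigenspace spanned by (-4, -2, -2).
With v_2 = -2, v = (-4, -2, -2), so v_3 = -2.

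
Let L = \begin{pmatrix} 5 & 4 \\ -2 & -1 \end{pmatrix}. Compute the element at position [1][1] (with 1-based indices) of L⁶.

Characteristic polynomial: λ^2 - 4λ + 3 = (λ - 3)(λ - 1), so the eigenvalues are 1, 3.
λ=3: eigenvector (2, -1).
λ=1: eigenvector (-1, 1).
P = [[2, -1], [-1, 1]], D = diag(3, 1), P⁻¹ = [[1, 1], [1, 2]].
L⁶ = P·diag(729, 1)·P⁻¹ = [[1457, 1456], [-728, -727]].
The requested entry is 1457.

1457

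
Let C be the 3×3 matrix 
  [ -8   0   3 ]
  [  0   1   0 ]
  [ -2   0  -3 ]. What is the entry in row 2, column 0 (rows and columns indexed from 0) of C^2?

22

Characteristic polynomial: r^3 + 10r^2 + 19r - 30 = (r - 1)(r + 5)(r + 6), so the eigenvalues are -6, -5, 1.
r=-5: eigenvector (-1, 0, -1).
r=1: eigenvector (0, 1, 0).
r=-6: eigenvector (3, 0, 2).
P = [[-1, 0, 3], [0, 1, 0], [-1, 0, 2]], D = diag(-5, 1, -6), P⁻¹ = [[2, 0, -3], [0, 1, 0], [1, 0, -1]].
C² = P·diag(25, 1, 36)·P⁻¹ = [[58, 0, -33], [0, 1, 0], [22, 0, 3]].
The requested entry is 22.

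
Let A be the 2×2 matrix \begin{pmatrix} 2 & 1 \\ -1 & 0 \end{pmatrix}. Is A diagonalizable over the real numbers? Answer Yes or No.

Characteristic polynomial: p(μ) = μ^2 - 2μ + 1 = (μ - 1)^2.
μ = 1 has algebraic multiplicity 2; rank(A − 1I) = 1, so geometric multiplicity = 1.
Geometric multiplicity < algebraic multiplicity, so A is not diagonalizable.

No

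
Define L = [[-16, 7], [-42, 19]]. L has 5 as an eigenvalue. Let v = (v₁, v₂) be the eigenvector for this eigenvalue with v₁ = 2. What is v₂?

L − 5I = [[-21, 7], [-42, 14]].
Solving (L − 5I)v = 0 gives the eigenspace spanned by (2, 6).
With v₁ = 2, v = (2, 6), so v₂ = 6.

6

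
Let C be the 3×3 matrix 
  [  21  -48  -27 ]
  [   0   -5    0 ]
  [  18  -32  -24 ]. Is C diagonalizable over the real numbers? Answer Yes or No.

Yes

Characteristic polynomial: p(t) = t^3 + 8t^2 - 3t - 90 = (t - 3)(t + 5)(t + 6).
All 3 eigenvalues are distinct, so C is diagonalizable.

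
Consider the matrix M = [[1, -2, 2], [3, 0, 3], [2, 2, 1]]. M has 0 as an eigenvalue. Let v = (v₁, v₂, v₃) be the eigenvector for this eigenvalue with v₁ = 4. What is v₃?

M = [[1, -2, 2], [3, 0, 3], [2, 2, 1]].
Solving (M)v = 0 gives the eigenspace spanned by (4, -2, -4).
With v₁ = 4, v = (4, -2, -4), so v₃ = -4.

-4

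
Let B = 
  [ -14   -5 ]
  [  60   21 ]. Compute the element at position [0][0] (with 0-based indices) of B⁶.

-139964

Characteristic polynomial: r^2 - 7r + 6 = (r - 6)(r - 1), so the eigenvalues are 1, 6.
r=6: eigenvector (1, -4).
r=1: eigenvector (1, -3).
P = [[1, 1], [-4, -3]], D = diag(6, 1), P⁻¹ = [[-3, -1], [4, 1]].
B⁶ = P·diag(46656, 1)·P⁻¹ = [[-139964, -46655], [559860, 186621]].
The requested entry is -139964.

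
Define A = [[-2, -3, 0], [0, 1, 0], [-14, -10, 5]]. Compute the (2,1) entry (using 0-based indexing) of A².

-18

Characteristic polynomial: s^3 - 4s^2 - 7s + 10 = (s - 5)(s - 1)(s + 2), so the eigenvalues are -2, 1, 5.
s=-2: eigenvector (1, 0, 2).
s=1: eigenvector (-1, 1, -1).
s=5: eigenvector (0, 0, 1).
P = [[1, -1, 0], [0, 1, 0], [2, -1, 1]], D = diag(-2, 1, 5), P⁻¹ = [[1, 1, 0], [0, 1, 0], [-2, -1, 1]].
A² = P·diag(4, 1, 25)·P⁻¹ = [[4, 3, 0], [0, 1, 0], [-42, -18, 25]].
The requested entry is -18.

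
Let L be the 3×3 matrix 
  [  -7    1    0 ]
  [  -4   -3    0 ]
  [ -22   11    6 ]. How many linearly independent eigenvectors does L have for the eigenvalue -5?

L + 5I = [[-2, 1, 0], [-4, 2, 0], [-22, 11, 11]].
This matrix has rank 2, so its null space has dimension 3 − 2 = 1.

1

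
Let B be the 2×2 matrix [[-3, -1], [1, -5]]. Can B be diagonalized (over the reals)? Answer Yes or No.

Characteristic polynomial: p(s) = s^2 + 8s + 16 = (s + 4)^2.
s = -4 has algebraic multiplicity 2; rank(B + 4I) = 1, so geometric multiplicity = 1.
Geometric multiplicity < algebraic multiplicity, so B is not diagonalizable.

No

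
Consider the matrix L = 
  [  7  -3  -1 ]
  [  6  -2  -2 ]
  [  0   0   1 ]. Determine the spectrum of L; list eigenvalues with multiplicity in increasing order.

Characteristic polynomial: p(λ) = λ^3 - 6λ^2 + 9λ - 4 = (λ - 4)(λ - 1)^2.
Roots (with multiplicity): 1, 1, 4.

1, 1, 4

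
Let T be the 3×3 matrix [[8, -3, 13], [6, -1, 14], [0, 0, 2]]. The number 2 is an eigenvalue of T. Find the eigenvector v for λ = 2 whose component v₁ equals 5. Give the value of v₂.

T − 2I = [[6, -3, 13], [6, -3, 14], [0, 0, 0]].
Solving (T − 2I)v = 0 gives the eigenspace spanned by (5, 10, 0).
With v₁ = 5, v = (5, 10, 0), so v₂ = 10.

10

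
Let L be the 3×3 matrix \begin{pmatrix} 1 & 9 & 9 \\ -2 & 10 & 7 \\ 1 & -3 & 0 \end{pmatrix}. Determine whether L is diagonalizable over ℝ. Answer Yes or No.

Characteristic polynomial: p(μ) = μ^3 - 11μ^2 + 40μ - 48 = (μ - 4)^2(μ - 3).
μ = 4 has algebraic multiplicity 2; rank(L − 4I) = 2, so geometric multiplicity = 1.
Geometric multiplicity < algebraic multiplicity, so L is not diagonalizable.

No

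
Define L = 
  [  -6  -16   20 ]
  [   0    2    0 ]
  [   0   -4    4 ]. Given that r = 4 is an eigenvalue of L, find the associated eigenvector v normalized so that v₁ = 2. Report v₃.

L − 4I = [[-10, -16, 20], [0, -2, 0], [0, -4, 0]].
Solving (L − 4I)v = 0 gives the eigenspace spanned by (2, 0, 1).
With v₁ = 2, v = (2, 0, 1), so v₃ = 1.

1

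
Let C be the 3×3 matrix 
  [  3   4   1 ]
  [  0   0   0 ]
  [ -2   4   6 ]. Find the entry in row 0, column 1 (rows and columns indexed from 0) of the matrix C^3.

64

Characteristic polynomial: r^3 - 9r^2 + 20r = r(r - 5)(r - 4), so the eigenvalues are 0, 4, 5.
r=4: eigenvector (1, 0, 1).
r=0: eigenvector (-1, 1, -1).
r=5: eigenvector (1, 0, 2).
P = [[1, -1, 1], [0, 1, 0], [1, -1, 2]], D = diag(4, 0, 5), P⁻¹ = [[2, 1, -1], [0, 1, 0], [-1, 0, 1]].
C³ = P·diag(64, 0, 125)·P⁻¹ = [[3, 64, 61], [0, 0, 0], [-122, 64, 186]].
The requested entry is 64.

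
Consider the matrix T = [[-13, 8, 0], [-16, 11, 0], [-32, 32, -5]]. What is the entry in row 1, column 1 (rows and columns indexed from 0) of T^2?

Characteristic polynomial: λ^3 + 7λ^2 - 5λ - 75 = (λ - 3)(λ + 5)^2, so the eigenvalues are -5, -5, 3.
λ=-5: eigenvector (0, 0, 1).
λ=-5: eigenvector (-1, -1, -1).
λ=3: eigenvector (1, 2, 4).
P = [[0, -1, 1], [0, -1, 2], [1, -1, 4]], D = diag(-5, -5, 3), P⁻¹ = [[2, -3, 1], [-2, 1, 0], [-1, 1, 0]].
T² = P·diag(25, 25, 9)·P⁻¹ = [[41, -16, 0], [32, -7, 0], [64, -64, 25]].
The requested entry is -7.

-7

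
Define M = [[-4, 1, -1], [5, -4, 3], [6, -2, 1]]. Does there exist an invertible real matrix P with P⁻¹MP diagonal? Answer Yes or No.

No

Characteristic polynomial: p(t) = t^3 + 7t^2 + 15t + 9 = (t + 1)(t + 3)^2.
t = -3 has algebraic multiplicity 2; rank(M + 3I) = 2, so geometric multiplicity = 1.
Geometric multiplicity < algebraic multiplicity, so M is not diagonalizable.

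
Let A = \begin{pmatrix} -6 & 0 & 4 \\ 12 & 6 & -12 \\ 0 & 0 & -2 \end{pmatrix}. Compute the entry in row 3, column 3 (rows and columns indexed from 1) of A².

4

Characteristic polynomial: λ^3 + 2λ^2 - 36λ - 72 = (λ - 6)(λ + 2)(λ + 6), so the eigenvalues are -6, -2, 6.
λ=6: eigenvector (0, 1, 0).
λ=-6: eigenvector (1, -1, 0).
λ=-2: eigenvector (1, 0, 1).
P = [[0, 1, 1], [1, -1, 0], [0, 0, 1]], D = diag(6, -6, -2), P⁻¹ = [[1, 1, -1], [1, 0, -1], [0, 0, 1]].
A² = P·diag(36, 36, 4)·P⁻¹ = [[36, 0, -32], [0, 36, 0], [0, 0, 4]].
The requested entry is 4.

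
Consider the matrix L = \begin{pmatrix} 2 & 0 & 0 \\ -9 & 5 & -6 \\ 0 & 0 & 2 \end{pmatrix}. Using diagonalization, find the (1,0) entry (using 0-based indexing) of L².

-63

Characteristic polynomial: t^3 - 9t^2 + 24t - 20 = (t - 5)(t - 2)^2, so the eigenvalues are 2, 2, 5.
t=2: eigenvector (1, 3, 0).
t=5: eigenvector (0, 1, 0).
t=2: eigenvector (-2, -4, 1).
P = [[1, 0, -2], [3, 1, -4], [0, 0, 1]], D = diag(2, 5, 2), P⁻¹ = [[1, 0, 2], [-3, 1, -2], [0, 0, 1]].
L² = P·diag(4, 25, 4)·P⁻¹ = [[4, 0, 0], [-63, 25, -42], [0, 0, 4]].
The requested entry is -63.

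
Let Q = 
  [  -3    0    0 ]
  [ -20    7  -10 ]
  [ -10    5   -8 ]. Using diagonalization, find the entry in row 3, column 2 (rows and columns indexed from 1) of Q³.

35

Characteristic polynomial: t^3 + 4t^2 - 3t - 18 = (t - 2)(t + 3)^2, so the eigenvalues are -3, -3, 2.
t=-3: eigenvector (1, 4, 2).
t=2: eigenvector (0, 2, 1).
t=-3: eigenvector (1, 3, 1).
P = [[1, 0, 1], [4, 2, 3], [2, 1, 1]], D = diag(-3, 2, -3), P⁻¹ = [[1, -1, 2], [-2, 1, -1], [0, 1, -2]].
Q³ = P·diag(-27, 8, -27)·P⁻¹ = [[-27, 0, 0], [-140, 43, -70], [-70, 35, -62]].
The requested entry is 35.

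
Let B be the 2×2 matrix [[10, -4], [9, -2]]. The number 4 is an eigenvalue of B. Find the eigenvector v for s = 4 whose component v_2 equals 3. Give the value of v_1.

2

B − 4I = [[6, -4], [9, -6]].
Solving (B − 4I)v = 0 gives the eigenspace spanned by (2, 3).
With v_2 = 3, v = (2, 3), so v_1 = 2.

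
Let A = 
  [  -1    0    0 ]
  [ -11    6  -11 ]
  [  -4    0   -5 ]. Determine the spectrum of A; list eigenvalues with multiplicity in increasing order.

Characteristic polynomial: p(s) = s^3 - 31s - 30 = (s - 6)(s + 1)(s + 5).
Roots (with multiplicity): -5, -1, 6.

-5, -1, 6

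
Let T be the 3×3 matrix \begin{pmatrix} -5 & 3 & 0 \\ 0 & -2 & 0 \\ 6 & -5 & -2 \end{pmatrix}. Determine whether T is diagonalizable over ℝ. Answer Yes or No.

No

Characteristic polynomial: p(s) = s^3 + 9s^2 + 24s + 20 = (s + 2)^2(s + 5).
s = -2 has algebraic multiplicity 2; rank(T + 2I) = 2, so geometric multiplicity = 1.
Geometric multiplicity < algebraic multiplicity, so T is not diagonalizable.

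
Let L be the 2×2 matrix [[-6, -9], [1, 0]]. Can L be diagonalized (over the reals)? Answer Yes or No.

No

Characteristic polynomial: p(λ) = λ^2 + 6λ + 9 = (λ + 3)^2.
λ = -3 has algebraic multiplicity 2; rank(L + 3I) = 1, so geometric multiplicity = 1.
Geometric multiplicity < algebraic multiplicity, so L is not diagonalizable.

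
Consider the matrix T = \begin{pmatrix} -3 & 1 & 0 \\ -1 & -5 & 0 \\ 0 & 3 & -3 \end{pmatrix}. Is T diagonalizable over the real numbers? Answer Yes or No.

No

Characteristic polynomial: p(μ) = μ^3 + 11μ^2 + 40μ + 48 = (μ + 3)(μ + 4)^2.
μ = -4 has algebraic multiplicity 2; rank(T + 4I) = 2, so geometric multiplicity = 1.
Geometric multiplicity < algebraic multiplicity, so T is not diagonalizable.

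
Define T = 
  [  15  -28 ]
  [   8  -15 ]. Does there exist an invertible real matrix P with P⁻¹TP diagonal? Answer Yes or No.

Yes

Characteristic polynomial: p(μ) = μ^2 - 1 = (μ - 1)(μ + 1).
All 2 eigenvalues are distinct, so T is diagonalizable.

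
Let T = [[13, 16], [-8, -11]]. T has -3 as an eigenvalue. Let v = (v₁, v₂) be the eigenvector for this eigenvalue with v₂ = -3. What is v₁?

3

T + 3I = [[16, 16], [-8, -8]].
Solving (T + 3I)v = 0 gives the eigenspace spanned by (3, -3).
With v₂ = -3, v = (3, -3), so v₁ = 3.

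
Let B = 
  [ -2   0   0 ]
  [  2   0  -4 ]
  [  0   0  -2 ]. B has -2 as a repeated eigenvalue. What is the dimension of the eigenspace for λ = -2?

B + 2I = [[0, 0, 0], [2, 2, -4], [0, 0, 0]].
This matrix has rank 1, so its null space has dimension 3 − 1 = 2.

2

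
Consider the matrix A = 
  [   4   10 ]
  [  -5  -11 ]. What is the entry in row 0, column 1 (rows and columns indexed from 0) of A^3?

Characteristic polynomial: λ^2 + 7λ + 6 = (λ + 1)(λ + 6), so the eigenvalues are -6, -1.
λ=-1: eigenvector (2, -1).
λ=-6: eigenvector (-1, 1).
P = [[2, -1], [-1, 1]], D = diag(-1, -6), P⁻¹ = [[1, 1], [1, 2]].
A³ = P·diag(-1, -216)·P⁻¹ = [[214, 430], [-215, -431]].
The requested entry is 430.

430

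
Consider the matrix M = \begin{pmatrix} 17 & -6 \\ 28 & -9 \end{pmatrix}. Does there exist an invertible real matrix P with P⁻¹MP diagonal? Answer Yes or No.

Characteristic polynomial: p(λ) = λ^2 - 8λ + 15 = (λ - 5)(λ - 3).
All 2 eigenvalues are distinct, so M is diagonalizable.

Yes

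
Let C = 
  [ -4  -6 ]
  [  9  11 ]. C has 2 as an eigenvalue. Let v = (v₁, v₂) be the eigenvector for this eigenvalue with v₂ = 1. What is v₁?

-1

C − 2I = [[-6, -6], [9, 9]].
Solving (C − 2I)v = 0 gives the eigenspace spanned by (-1, 1).
With v₂ = 1, v = (-1, 1), so v₁ = -1.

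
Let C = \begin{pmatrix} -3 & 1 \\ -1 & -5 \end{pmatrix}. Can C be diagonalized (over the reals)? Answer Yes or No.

Characteristic polynomial: p(μ) = μ^2 + 8μ + 16 = (μ + 4)^2.
μ = -4 has algebraic multiplicity 2; rank(C + 4I) = 1, so geometric multiplicity = 1.
Geometric multiplicity < algebraic multiplicity, so C is not diagonalizable.

No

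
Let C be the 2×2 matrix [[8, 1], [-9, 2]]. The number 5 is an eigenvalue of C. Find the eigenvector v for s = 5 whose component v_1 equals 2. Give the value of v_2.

C − 5I = [[3, 1], [-9, -3]].
Solving (C − 5I)v = 0 gives the eigenspace spanned by (2, -6).
With v_1 = 2, v = (2, -6), so v_2 = -6.

-6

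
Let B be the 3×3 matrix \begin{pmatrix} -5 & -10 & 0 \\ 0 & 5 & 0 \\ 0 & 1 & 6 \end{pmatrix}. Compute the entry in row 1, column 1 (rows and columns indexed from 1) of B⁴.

625

Characteristic polynomial: r^3 - 6r^2 - 25r + 150 = (r - 6)(r - 5)(r + 5), so the eigenvalues are -5, 5, 6.
r=-5: eigenvector (1, 0, 0).
r=6: eigenvector (0, 0, 1).
r=5: eigenvector (1, -1, 1).
P = [[1, 0, 1], [0, 0, -1], [0, 1, 1]], D = diag(-5, 6, 5), P⁻¹ = [[1, 1, 0], [0, 1, 1], [0, -1, 0]].
B⁴ = P·diag(625, 1296, 625)·P⁻¹ = [[625, 0, 0], [0, 625, 0], [0, 671, 1296]].
The requested entry is 625.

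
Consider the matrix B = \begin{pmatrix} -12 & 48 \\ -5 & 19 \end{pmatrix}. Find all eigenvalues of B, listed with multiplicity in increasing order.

3, 4

Characteristic polynomial: p(λ) = λ^2 - 7λ + 12 = (λ - 4)(λ - 3).
Roots (with multiplicity): 3, 4.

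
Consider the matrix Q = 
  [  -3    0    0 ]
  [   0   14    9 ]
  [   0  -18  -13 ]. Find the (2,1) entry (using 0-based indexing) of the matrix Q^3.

-378

Characteristic polynomial: λ^3 + 2λ^2 - 23λ - 60 = (λ - 5)(λ + 3)(λ + 4), so the eigenvalues are -4, -3, 5.
λ=-3: eigenvector (1, 0, 0).
λ=5: eigenvector (0, -1, 1).
λ=-4: eigenvector (0, -1, 2).
P = [[1, 0, 0], [0, -1, -1], [0, 1, 2]], D = diag(-3, 5, -4), P⁻¹ = [[1, 0, 0], [0, -2, -1], [0, 1, 1]].
Q³ = P·diag(-27, 125, -64)·P⁻¹ = [[-27, 0, 0], [0, 314, 189], [0, -378, -253]].
The requested entry is -378.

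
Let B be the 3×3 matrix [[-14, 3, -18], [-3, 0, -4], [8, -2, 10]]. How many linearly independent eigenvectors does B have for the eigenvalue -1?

B + 1I = [[-13, 3, -18], [-3, 1, -4], [8, -2, 11]].
This matrix has rank 2, so its null space has dimension 3 − 2 = 1.

1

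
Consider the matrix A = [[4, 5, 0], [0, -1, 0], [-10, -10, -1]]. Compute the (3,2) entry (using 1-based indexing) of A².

-30

Characteristic polynomial: μ^3 - 2μ^2 - 7μ - 4 = (μ - 4)(μ + 1)^2, so the eigenvalues are -1, -1, 4.
μ=4: eigenvector (1, 0, -2).
μ=-1: eigenvector (-1, 1, 0).
μ=-1: eigenvector (0, 0, 1).
P = [[1, -1, 0], [0, 1, 0], [-2, 0, 1]], D = diag(4, -1, -1), P⁻¹ = [[1, 1, 0], [0, 1, 0], [2, 2, 1]].
A² = P·diag(16, 1, 1)·P⁻¹ = [[16, 15, 0], [0, 1, 0], [-30, -30, 1]].
The requested entry is -30.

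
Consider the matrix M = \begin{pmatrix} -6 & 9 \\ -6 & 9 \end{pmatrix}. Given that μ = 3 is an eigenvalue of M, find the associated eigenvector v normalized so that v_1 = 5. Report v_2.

M − 3I = [[-9, 9], [-6, 6]].
Solving (M − 3I)v = 0 gives the eigenspace spanned by (5, 5).
With v_1 = 5, v = (5, 5), so v_2 = 5.

5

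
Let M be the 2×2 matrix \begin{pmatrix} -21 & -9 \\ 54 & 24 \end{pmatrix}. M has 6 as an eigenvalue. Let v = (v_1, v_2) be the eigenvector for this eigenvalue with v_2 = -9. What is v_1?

M − 6I = [[-27, -9], [54, 18]].
Solving (M − 6I)v = 0 gives the eigenspace spanned by (3, -9).
With v_2 = -9, v = (3, -9), so v_1 = 3.

3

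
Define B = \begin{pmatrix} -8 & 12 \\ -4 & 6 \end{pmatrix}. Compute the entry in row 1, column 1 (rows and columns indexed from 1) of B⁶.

Characteristic polynomial: μ^2 + 2μ = μ(μ + 2), so the eigenvalues are -2, 0.
μ=0: eigenvector (-3, -2).
μ=-2: eigenvector (2, 1).
P = [[-3, 2], [-2, 1]], D = diag(0, -2), P⁻¹ = [[1, -2], [2, -3]].
B⁶ = P·diag(0, 64)·P⁻¹ = [[256, -384], [128, -192]].
The requested entry is 256.

256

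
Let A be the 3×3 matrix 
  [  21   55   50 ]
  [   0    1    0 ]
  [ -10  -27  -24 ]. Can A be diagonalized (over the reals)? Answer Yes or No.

No

Characteristic polynomial: p(μ) = μ^3 + 2μ^2 - 7μ + 4 = (μ - 1)^2(μ + 4).
μ = 1 has algebraic multiplicity 2; rank(A − 1I) = 2, so geometric multiplicity = 1.
Geometric multiplicity < algebraic multiplicity, so A is not diagonalizable.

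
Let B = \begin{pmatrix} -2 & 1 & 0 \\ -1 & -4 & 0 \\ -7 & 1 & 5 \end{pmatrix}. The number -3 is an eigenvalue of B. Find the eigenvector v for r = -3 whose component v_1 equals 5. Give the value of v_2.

-5

B + 3I = [[1, 1, 0], [-1, -1, 0], [-7, 1, 8]].
Solving (B + 3I)v = 0 gives the eigenspace spanned by (5, -5, 5).
With v_1 = 5, v = (5, -5, 5), so v_2 = -5.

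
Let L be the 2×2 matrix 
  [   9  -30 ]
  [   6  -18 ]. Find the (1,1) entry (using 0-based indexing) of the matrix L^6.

230364

Characteristic polynomial: μ^2 + 9μ + 18 = (μ + 3)(μ + 6), so the eigenvalues are -6, -3.
μ=-3: eigenvector (-5, -2).
μ=-6: eigenvector (-2, -1).
P = [[-5, -2], [-2, -1]], D = diag(-3, -6), P⁻¹ = [[-1, 2], [2, -5]].
L⁶ = P·diag(729, 46656)·P⁻¹ = [[-182979, 459270], [-91854, 230364]].
The requested entry is 230364.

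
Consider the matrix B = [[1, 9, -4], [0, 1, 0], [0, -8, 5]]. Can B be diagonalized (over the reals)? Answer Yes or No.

No

Characteristic polynomial: p(r) = r^3 - 7r^2 + 11r - 5 = (r - 5)(r - 1)^2.
r = 1 has algebraic multiplicity 2; rank(B − 1I) = 2, so geometric multiplicity = 1.
Geometric multiplicity < algebraic multiplicity, so B is not diagonalizable.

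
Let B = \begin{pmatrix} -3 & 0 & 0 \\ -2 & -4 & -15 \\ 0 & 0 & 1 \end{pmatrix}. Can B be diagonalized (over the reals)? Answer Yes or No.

Characteristic polynomial: p(μ) = μ^3 + 6μ^2 + 5μ - 12 = (μ - 1)(μ + 3)(μ + 4).
All 3 eigenvalues are distinct, so B is diagonalizable.

Yes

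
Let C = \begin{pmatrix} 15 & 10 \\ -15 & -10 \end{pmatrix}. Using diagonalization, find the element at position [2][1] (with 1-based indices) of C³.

-375

Characteristic polynomial: s^2 - 5s = s(s - 5), so the eigenvalues are 0, 5.
s=0: eigenvector (-2, 3).
s=5: eigenvector (1, -1).
P = [[-2, 1], [3, -1]], D = diag(0, 5), P⁻¹ = [[1, 1], [3, 2]].
C³ = P·diag(0, 125)·P⁻¹ = [[375, 250], [-375, -250]].
The requested entry is -375.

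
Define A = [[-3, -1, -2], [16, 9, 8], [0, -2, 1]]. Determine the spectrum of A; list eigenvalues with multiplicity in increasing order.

1, 1, 5

Characteristic polynomial: p(λ) = λ^3 - 7λ^2 + 11λ - 5 = (λ - 5)(λ - 1)^2.
Roots (with multiplicity): 1, 1, 5.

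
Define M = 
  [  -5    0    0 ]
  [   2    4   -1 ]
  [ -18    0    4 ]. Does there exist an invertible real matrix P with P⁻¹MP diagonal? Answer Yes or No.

No

Characteristic polynomial: p(s) = s^3 - 3s^2 - 24s + 80 = (s - 4)^2(s + 5).
s = 4 has algebraic multiplicity 2; rank(M − 4I) = 2, so geometric multiplicity = 1.
Geometric multiplicity < algebraic multiplicity, so M is not diagonalizable.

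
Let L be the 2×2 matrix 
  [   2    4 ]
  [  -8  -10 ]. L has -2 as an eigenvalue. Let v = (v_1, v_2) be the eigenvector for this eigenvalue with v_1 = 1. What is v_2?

-1

L + 2I = [[4, 4], [-8, -8]].
Solving (L + 2I)v = 0 gives the eigenspace spanned by (1, -1).
With v_1 = 1, v = (1, -1), so v_2 = -1.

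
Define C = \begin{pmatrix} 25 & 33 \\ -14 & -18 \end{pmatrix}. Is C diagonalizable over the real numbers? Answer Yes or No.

Yes

Characteristic polynomial: p(λ) = λ^2 - 7λ + 12 = (λ - 4)(λ - 3).
All 2 eigenvalues are distinct, so C is diagonalizable.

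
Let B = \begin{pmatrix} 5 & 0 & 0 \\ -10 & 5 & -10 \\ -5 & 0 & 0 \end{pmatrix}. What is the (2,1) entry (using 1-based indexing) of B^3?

-250

Characteristic polynomial: t^3 - 10t^2 + 25t = t(t - 5)^2, so the eigenvalues are 0, 5, 5.
t=0: eigenvector (0, 2, 1).
t=5: eigenvector (-1, 2, 1).
t=5: eigenvector (0, 1, 0).
P = [[0, -1, 0], [2, 2, 1], [1, 1, 0]], D = diag(0, 5, 5), P⁻¹ = [[1, 0, 1], [-1, 0, 0], [0, 1, -2]].
B³ = P·diag(0, 125, 125)·P⁻¹ = [[125, 0, 0], [-250, 125, -250], [-125, 0, 0]].
The requested entry is -250.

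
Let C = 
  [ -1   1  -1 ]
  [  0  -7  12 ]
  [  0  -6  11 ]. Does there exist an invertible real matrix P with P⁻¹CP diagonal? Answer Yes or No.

No

Characteristic polynomial: p(s) = s^3 - 3s^2 - 9s - 5 = (s - 5)(s + 1)^2.
s = -1 has algebraic multiplicity 2; rank(C + 1I) = 2, so geometric multiplicity = 1.
Geometric multiplicity < algebraic multiplicity, so C is not diagonalizable.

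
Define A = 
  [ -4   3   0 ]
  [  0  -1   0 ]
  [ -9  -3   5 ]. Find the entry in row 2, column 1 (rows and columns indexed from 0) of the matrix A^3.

Characteristic polynomial: s^3 - 21s - 20 = (s - 5)(s + 1)(s + 4), so the eigenvalues are -4, -1, 5.
s=-4: eigenvector (1, 0, 1).
s=-1: eigenvector (1, 1, 2).
s=5: eigenvector (0, 0, 1).
P = [[1, 1, 0], [0, 1, 0], [1, 2, 1]], D = diag(-4, -1, 5), P⁻¹ = [[1, -1, 0], [0, 1, 0], [-1, -1, 1]].
A³ = P·diag(-64, -1, 125)·P⁻¹ = [[-64, 63, 0], [0, -1, 0], [-189, -63, 125]].
The requested entry is -63.

-63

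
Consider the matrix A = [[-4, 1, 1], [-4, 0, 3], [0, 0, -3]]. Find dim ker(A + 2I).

A + 2I = [[-2, 1, 1], [-4, 2, 3], [0, 0, -1]].
This matrix has rank 2, so its null space has dimension 3 − 2 = 1.

1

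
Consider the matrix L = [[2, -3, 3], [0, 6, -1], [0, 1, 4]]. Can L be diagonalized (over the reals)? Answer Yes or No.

Characteristic polynomial: p(μ) = μ^3 - 12μ^2 + 45μ - 50 = (μ - 5)^2(μ - 2).
μ = 5 has algebraic multiplicity 2; rank(L − 5I) = 2, so geometric multiplicity = 1.
Geometric multiplicity < algebraic multiplicity, so L is not diagonalizable.

No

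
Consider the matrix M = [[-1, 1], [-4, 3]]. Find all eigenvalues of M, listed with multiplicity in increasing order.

Characteristic polynomial: p(λ) = λ^2 - 2λ + 1 = (λ - 1)^2.
Roots (with multiplicity): 1, 1.

1, 1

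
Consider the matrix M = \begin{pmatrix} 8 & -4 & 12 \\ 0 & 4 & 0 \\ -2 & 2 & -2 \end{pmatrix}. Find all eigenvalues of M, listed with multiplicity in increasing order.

Characteristic polynomial: p(s) = s^3 - 10s^2 + 32s - 32 = (s - 4)^2(s - 2).
Roots (with multiplicity): 2, 4, 4.

2, 4, 4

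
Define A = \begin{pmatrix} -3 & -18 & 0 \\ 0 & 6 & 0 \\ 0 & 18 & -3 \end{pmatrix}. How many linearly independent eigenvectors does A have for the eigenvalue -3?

A + 3I = [[0, -18, 0], [0, 9, 0], [0, 18, 0]].
This matrix has rank 1, so its null space has dimension 3 − 1 = 2.

2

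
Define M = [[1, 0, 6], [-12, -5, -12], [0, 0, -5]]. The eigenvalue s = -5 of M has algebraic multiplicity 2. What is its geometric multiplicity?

M + 5I = [[6, 0, 6], [-12, 0, -12], [0, 0, 0]].
This matrix has rank 1, so its null space has dimension 3 − 1 = 2.

2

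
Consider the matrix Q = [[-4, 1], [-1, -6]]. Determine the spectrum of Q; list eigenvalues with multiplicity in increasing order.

-5, -5

Characteristic polynomial: p(λ) = λ^2 + 10λ + 25 = (λ + 5)^2.
Roots (with multiplicity): -5, -5.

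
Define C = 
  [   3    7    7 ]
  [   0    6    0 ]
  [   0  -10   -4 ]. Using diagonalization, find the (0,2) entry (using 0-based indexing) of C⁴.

-175

Characteristic polynomial: λ^3 - 5λ^2 - 18λ + 72 = (λ - 6)(λ - 3)(λ + 4), so the eigenvalues are -4, 3, 6.
λ=3: eigenvector (1, 0, 0).
λ=6: eigenvector (0, 1, -1).
λ=-4: eigenvector (-1, 0, 1).
P = [[1, 0, -1], [0, 1, 0], [0, -1, 1]], D = diag(3, 6, -4), P⁻¹ = [[1, 1, 1], [0, 1, 0], [0, 1, 1]].
C⁴ = P·diag(81, 1296, 256)·P⁻¹ = [[81, -175, -175], [0, 1296, 0], [0, -1040, 256]].
The requested entry is -175.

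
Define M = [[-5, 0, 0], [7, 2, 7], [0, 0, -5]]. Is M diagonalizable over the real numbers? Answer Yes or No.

Characteristic polynomial: p(s) = s^3 + 8s^2 + 5s - 50 = (s - 2)(s + 5)^2.
s = -5 has algebraic multiplicity 2; rank(M + 5I) = 1, so geometric multiplicity = 2.
Every eigenvalue has geometric = algebraic multiplicity, so M is diagonalizable.

Yes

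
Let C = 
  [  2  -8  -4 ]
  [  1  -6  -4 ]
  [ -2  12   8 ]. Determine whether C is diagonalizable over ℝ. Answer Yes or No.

Characteristic polynomial: p(t) = t^3 - 4t^2 + 4t = t(t - 2)^2.
t = 2 has algebraic multiplicity 2; rank(C − 2I) = 2, so geometric multiplicity = 1.
Geometric multiplicity < algebraic multiplicity, so C is not diagonalizable.

No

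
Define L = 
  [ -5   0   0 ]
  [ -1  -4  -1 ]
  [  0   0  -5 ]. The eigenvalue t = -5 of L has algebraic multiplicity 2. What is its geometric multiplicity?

L + 5I = [[0, 0, 0], [-1, 1, -1], [0, 0, 0]].
This matrix has rank 1, so its null space has dimension 3 − 1 = 2.

2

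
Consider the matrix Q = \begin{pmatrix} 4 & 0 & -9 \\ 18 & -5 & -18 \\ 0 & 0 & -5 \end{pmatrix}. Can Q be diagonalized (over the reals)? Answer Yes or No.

Yes

Characteristic polynomial: p(r) = r^3 + 6r^2 - 15r - 100 = (r - 4)(r + 5)^2.
r = -5 has algebraic multiplicity 2; rank(Q + 5I) = 1, so geometric multiplicity = 2.
Every eigenvalue has geometric = algebraic multiplicity, so Q is diagonalizable.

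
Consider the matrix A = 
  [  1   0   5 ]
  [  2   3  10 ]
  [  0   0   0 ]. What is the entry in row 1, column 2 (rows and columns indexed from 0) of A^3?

Characteristic polynomial: λ^3 - 4λ^2 + 3λ = λ(λ - 3)(λ - 1), so the eigenvalues are 0, 1, 3.
λ=1: eigenvector (1, -1, 0).
λ=3: eigenvector (0, 1, 0).
λ=0: eigenvector (-5, 0, 1).
P = [[1, 0, -5], [-1, 1, 0], [0, 0, 1]], D = diag(1, 3, 0), P⁻¹ = [[1, 0, 5], [1, 1, 5], [0, 0, 1]].
A³ = P·diag(1, 27, 0)·P⁻¹ = [[1, 0, 5], [26, 27, 130], [0, 0, 0]].
The requested entry is 130.

130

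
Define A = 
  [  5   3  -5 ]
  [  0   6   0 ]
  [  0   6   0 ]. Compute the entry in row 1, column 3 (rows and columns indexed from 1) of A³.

-125

Characteristic polynomial: λ^3 - 11λ^2 + 30λ = λ(λ - 6)(λ - 5), so the eigenvalues are 0, 5, 6.
λ=5: eigenvector (1, 0, 0).
λ=6: eigenvector (-2, 1, 1).
λ=0: eigenvector (1, 0, 1).
P = [[1, -2, 1], [0, 1, 0], [0, 1, 1]], D = diag(5, 6, 0), P⁻¹ = [[1, 3, -1], [0, 1, 0], [0, -1, 1]].
A³ = P·diag(125, 216, 0)·P⁻¹ = [[125, -57, -125], [0, 216, 0], [0, 216, 0]].
The requested entry is -125.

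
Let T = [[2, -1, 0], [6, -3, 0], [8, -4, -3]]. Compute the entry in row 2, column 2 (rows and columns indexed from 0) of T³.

-27

Characteristic polynomial: μ^3 + 4μ^2 + 3μ = μ(μ + 1)(μ + 3), so the eigenvalues are -3, -1, 0.
μ=0: eigenvector (1, 2, 0).
μ=-1: eigenvector (1, 3, -2).
μ=-3: eigenvector (0, 0, 1).
P = [[1, 1, 0], [2, 3, 0], [0, -2, 1]], D = diag(0, -1, -3), P⁻¹ = [[3, -1, 0], [-2, 1, 0], [-4, 2, 1]].
T³ = P·diag(0, -1, -27)·P⁻¹ = [[2, -1, 0], [6, -3, 0], [104, -52, -27]].
The requested entry is -27.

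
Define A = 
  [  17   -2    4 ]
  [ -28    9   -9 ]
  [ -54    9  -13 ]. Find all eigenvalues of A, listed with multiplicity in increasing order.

4, 4, 5

Characteristic polynomial: p(t) = t^3 - 13t^2 + 56t - 80 = (t - 5)(t - 4)^2.
Roots (with multiplicity): 4, 4, 5.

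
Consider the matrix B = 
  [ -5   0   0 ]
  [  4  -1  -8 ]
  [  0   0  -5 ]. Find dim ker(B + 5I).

B + 5I = [[0, 0, 0], [4, 4, -8], [0, 0, 0]].
This matrix has rank 1, so its null space has dimension 3 − 1 = 2.

2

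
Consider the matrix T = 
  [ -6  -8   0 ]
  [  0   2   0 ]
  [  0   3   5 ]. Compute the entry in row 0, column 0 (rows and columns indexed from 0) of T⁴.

1296

Characteristic polynomial: λ^3 - λ^2 - 32λ + 60 = (λ - 5)(λ - 2)(λ + 6), so the eigenvalues are -6, 2, 5.
λ=-6: eigenvector (1, 0, 0).
λ=5: eigenvector (0, 0, 1).
λ=2: eigenvector (-1, 1, -1).
P = [[1, 0, -1], [0, 0, 1], [0, 1, -1]], D = diag(-6, 5, 2), P⁻¹ = [[1, 1, 0], [0, 1, 1], [0, 1, 0]].
T⁴ = P·diag(1296, 625, 16)·P⁻¹ = [[1296, 1280, 0], [0, 16, 0], [0, 609, 625]].
The requested entry is 1296.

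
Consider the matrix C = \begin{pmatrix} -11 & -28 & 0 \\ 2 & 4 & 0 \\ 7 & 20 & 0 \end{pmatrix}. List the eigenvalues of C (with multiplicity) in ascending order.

Characteristic polynomial: p(t) = t^3 + 7t^2 + 12t = t(t + 3)(t + 4).
Roots (with multiplicity): -4, -3, 0.

-4, -3, 0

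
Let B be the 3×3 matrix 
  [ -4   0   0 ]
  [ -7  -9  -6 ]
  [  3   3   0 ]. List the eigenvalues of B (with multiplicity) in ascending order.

Characteristic polynomial: p(λ) = λ^3 + 13λ^2 + 54λ + 72 = (λ + 3)(λ + 4)(λ + 6).
Roots (with multiplicity): -6, -4, -3.

-6, -4, -3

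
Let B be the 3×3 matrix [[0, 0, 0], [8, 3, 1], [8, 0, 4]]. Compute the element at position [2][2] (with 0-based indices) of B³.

Characteristic polynomial: t^3 - 7t^2 + 12t = t(t - 4)(t - 3), so the eigenvalues are 0, 3, 4.
t=0: eigenvector (1, -2, -2).
t=4: eigenvector (0, 1, 1).
t=3: eigenvector (0, -1, 0).
P = [[1, 0, 0], [-2, 1, -1], [-2, 1, 0]], D = diag(0, 4, 3), P⁻¹ = [[1, 0, 0], [2, 0, 1], [0, -1, 1]].
B³ = P·diag(0, 64, 27)·P⁻¹ = [[0, 0, 0], [128, 27, 37], [128, 0, 64]].
The requested entry is 64.

64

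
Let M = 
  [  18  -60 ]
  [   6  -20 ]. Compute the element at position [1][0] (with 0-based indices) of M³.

24

Characteristic polynomial: λ^2 + 2λ = λ(λ + 2), so the eigenvalues are -2, 0.
λ=0: eigenvector (10, 3).
λ=-2: eigenvector (3, 1).
P = [[10, 3], [3, 1]], D = diag(0, -2), P⁻¹ = [[1, -3], [-3, 10]].
M³ = P·diag(0, -8)·P⁻¹ = [[72, -240], [24, -80]].
The requested entry is 24.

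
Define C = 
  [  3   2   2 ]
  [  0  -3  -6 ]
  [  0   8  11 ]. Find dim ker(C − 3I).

2

C − 3I = [[0, 2, 2], [0, -6, -6], [0, 8, 8]].
This matrix has rank 1, so its null space has dimension 3 − 1 = 2.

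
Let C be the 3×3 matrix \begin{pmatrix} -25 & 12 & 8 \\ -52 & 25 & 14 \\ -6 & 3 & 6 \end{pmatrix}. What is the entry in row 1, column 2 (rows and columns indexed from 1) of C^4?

Characteristic polynomial: s^3 - 6s^2 + 5s + 12 = (s - 4)(s - 3)(s + 1), so the eigenvalues are -1, 3, 4.
s=-1: eigenvector (1, 2, 0).
s=3: eigenvector (1, 3, -1).
s=4: eigenvector (0, -2, 3).
P = [[1, 1, 0], [2, 3, -2], [0, -1, 3]], D = diag(-1, 3, 4), P⁻¹ = [[7, -3, -2], [-6, 3, 2], [-2, 1, 1]].
C⁴ = P·diag(1, 81, 256)·P⁻¹ = [[-479, 240, 160], [-420, 211, -30], [-1050, 525, 606]].
The requested entry is 240.

240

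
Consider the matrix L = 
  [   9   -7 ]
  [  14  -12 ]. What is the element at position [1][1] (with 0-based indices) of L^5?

Characteristic polynomial: μ^2 + 3μ - 10 = (μ - 2)(μ + 5), so the eigenvalues are -5, 2.
μ=2: eigenvector (1, 1).
μ=-5: eigenvector (1, 2).
P = [[1, 1], [1, 2]], D = diag(2, -5), P⁻¹ = [[2, -1], [-1, 1]].
L⁵ = P·diag(32, -3125)·P⁻¹ = [[3189, -3157], [6314, -6282]].
The requested entry is -6282.

-6282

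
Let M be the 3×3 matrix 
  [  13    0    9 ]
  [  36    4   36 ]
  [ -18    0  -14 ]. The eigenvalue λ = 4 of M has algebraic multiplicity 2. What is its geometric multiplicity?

2

M − 4I = [[9, 0, 9], [36, 0, 36], [-18, 0, -18]].
This matrix has rank 1, so its null space has dimension 3 − 1 = 2.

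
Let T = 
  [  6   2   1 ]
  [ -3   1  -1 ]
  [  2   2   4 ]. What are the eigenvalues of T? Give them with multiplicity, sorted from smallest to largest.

Characteristic polynomial: p(λ) = λ^3 - 11λ^2 + 40λ - 48 = (λ - 4)^2(λ - 3).
Roots (with multiplicity): 3, 4, 4.

3, 4, 4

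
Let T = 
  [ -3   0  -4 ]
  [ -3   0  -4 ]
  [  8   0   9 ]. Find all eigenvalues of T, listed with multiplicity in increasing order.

0, 1, 5

Characteristic polynomial: p(r) = r^3 - 6r^2 + 5r = r(r - 5)(r - 1).
Roots (with multiplicity): 0, 1, 5.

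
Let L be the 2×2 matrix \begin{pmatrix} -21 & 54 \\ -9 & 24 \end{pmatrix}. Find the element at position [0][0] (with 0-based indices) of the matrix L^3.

Characteristic polynomial: λ^2 - 3λ - 18 = (λ - 6)(λ + 3), so the eigenvalues are -3, 6.
λ=6: eigenvector (2, 1).
λ=-3: eigenvector (3, 1).
P = [[2, 3], [1, 1]], D = diag(6, -3), P⁻¹ = [[-1, 3], [1, -2]].
L³ = P·diag(216, -27)·P⁻¹ = [[-513, 1458], [-243, 702]].
The requested entry is -513.

-513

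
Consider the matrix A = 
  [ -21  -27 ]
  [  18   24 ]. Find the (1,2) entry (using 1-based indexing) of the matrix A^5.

-24057

Characteristic polynomial: μ^2 - 3μ - 18 = (μ - 6)(μ + 3), so the eigenvalues are -3, 6.
μ=-3: eigenvector (3, -2).
μ=6: eigenvector (-1, 1).
P = [[3, -1], [-2, 1]], D = diag(-3, 6), P⁻¹ = [[1, 1], [2, 3]].
A⁵ = P·diag(-243, 7776)·P⁻¹ = [[-16281, -24057], [16038, 23814]].
The requested entry is -24057.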